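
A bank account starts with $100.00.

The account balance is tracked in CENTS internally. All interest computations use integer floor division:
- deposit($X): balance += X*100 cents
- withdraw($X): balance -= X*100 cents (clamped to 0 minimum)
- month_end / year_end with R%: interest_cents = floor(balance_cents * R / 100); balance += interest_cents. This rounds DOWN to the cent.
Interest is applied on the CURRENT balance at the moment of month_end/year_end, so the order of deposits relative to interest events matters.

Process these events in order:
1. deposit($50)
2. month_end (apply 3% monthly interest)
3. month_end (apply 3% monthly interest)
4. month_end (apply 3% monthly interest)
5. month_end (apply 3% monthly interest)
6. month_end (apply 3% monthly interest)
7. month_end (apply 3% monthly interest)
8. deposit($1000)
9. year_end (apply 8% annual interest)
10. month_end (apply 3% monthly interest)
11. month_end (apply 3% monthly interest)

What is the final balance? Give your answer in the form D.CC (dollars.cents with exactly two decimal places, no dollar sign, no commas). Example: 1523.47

After 1 (deposit($50)): balance=$150.00 total_interest=$0.00
After 2 (month_end (apply 3% monthly interest)): balance=$154.50 total_interest=$4.50
After 3 (month_end (apply 3% monthly interest)): balance=$159.13 total_interest=$9.13
After 4 (month_end (apply 3% monthly interest)): balance=$163.90 total_interest=$13.90
After 5 (month_end (apply 3% monthly interest)): balance=$168.81 total_interest=$18.81
After 6 (month_end (apply 3% monthly interest)): balance=$173.87 total_interest=$23.87
After 7 (month_end (apply 3% monthly interest)): balance=$179.08 total_interest=$29.08
After 8 (deposit($1000)): balance=$1179.08 total_interest=$29.08
After 9 (year_end (apply 8% annual interest)): balance=$1273.40 total_interest=$123.40
After 10 (month_end (apply 3% monthly interest)): balance=$1311.60 total_interest=$161.60
After 11 (month_end (apply 3% monthly interest)): balance=$1350.94 total_interest=$200.94

Answer: 1350.94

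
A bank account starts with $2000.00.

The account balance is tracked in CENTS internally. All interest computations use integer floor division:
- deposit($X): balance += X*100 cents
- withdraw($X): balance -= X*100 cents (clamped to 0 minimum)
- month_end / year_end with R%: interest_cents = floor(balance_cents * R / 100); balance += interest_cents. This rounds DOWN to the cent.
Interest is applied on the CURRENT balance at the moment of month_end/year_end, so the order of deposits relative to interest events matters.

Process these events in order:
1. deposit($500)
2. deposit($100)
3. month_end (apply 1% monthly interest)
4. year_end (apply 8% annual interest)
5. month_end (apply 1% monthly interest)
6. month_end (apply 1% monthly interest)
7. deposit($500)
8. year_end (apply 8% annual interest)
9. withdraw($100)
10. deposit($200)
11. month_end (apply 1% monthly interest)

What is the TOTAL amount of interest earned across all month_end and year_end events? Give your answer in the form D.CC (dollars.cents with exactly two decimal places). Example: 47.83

Answer: 602.16

Derivation:
After 1 (deposit($500)): balance=$2500.00 total_interest=$0.00
After 2 (deposit($100)): balance=$2600.00 total_interest=$0.00
After 3 (month_end (apply 1% monthly interest)): balance=$2626.00 total_interest=$26.00
After 4 (year_end (apply 8% annual interest)): balance=$2836.08 total_interest=$236.08
After 5 (month_end (apply 1% monthly interest)): balance=$2864.44 total_interest=$264.44
After 6 (month_end (apply 1% monthly interest)): balance=$2893.08 total_interest=$293.08
After 7 (deposit($500)): balance=$3393.08 total_interest=$293.08
After 8 (year_end (apply 8% annual interest)): balance=$3664.52 total_interest=$564.52
After 9 (withdraw($100)): balance=$3564.52 total_interest=$564.52
After 10 (deposit($200)): balance=$3764.52 total_interest=$564.52
After 11 (month_end (apply 1% monthly interest)): balance=$3802.16 total_interest=$602.16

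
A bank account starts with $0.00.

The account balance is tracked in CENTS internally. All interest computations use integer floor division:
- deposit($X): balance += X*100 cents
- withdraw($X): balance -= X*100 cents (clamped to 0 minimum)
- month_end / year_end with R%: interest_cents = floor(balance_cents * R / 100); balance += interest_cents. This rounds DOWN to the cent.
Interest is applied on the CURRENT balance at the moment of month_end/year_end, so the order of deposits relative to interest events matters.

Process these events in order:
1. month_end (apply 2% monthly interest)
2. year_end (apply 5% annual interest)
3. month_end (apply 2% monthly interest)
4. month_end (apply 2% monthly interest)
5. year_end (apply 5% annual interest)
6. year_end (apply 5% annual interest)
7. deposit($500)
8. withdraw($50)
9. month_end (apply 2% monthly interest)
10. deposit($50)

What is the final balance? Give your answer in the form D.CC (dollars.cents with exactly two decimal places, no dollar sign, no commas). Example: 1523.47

After 1 (month_end (apply 2% monthly interest)): balance=$0.00 total_interest=$0.00
After 2 (year_end (apply 5% annual interest)): balance=$0.00 total_interest=$0.00
After 3 (month_end (apply 2% monthly interest)): balance=$0.00 total_interest=$0.00
After 4 (month_end (apply 2% monthly interest)): balance=$0.00 total_interest=$0.00
After 5 (year_end (apply 5% annual interest)): balance=$0.00 total_interest=$0.00
After 6 (year_end (apply 5% annual interest)): balance=$0.00 total_interest=$0.00
After 7 (deposit($500)): balance=$500.00 total_interest=$0.00
After 8 (withdraw($50)): balance=$450.00 total_interest=$0.00
After 9 (month_end (apply 2% monthly interest)): balance=$459.00 total_interest=$9.00
After 10 (deposit($50)): balance=$509.00 total_interest=$9.00

Answer: 509.00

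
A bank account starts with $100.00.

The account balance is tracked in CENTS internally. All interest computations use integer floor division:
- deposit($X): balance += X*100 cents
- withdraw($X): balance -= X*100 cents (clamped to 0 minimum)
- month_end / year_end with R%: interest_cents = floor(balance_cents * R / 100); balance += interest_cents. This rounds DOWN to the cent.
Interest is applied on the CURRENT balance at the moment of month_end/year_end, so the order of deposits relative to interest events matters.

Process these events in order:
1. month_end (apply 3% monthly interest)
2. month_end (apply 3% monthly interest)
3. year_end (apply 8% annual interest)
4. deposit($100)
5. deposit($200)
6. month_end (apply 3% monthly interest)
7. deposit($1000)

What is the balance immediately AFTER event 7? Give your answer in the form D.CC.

Answer: 1427.00

Derivation:
After 1 (month_end (apply 3% monthly interest)): balance=$103.00 total_interest=$3.00
After 2 (month_end (apply 3% monthly interest)): balance=$106.09 total_interest=$6.09
After 3 (year_end (apply 8% annual interest)): balance=$114.57 total_interest=$14.57
After 4 (deposit($100)): balance=$214.57 total_interest=$14.57
After 5 (deposit($200)): balance=$414.57 total_interest=$14.57
After 6 (month_end (apply 3% monthly interest)): balance=$427.00 total_interest=$27.00
After 7 (deposit($1000)): balance=$1427.00 total_interest=$27.00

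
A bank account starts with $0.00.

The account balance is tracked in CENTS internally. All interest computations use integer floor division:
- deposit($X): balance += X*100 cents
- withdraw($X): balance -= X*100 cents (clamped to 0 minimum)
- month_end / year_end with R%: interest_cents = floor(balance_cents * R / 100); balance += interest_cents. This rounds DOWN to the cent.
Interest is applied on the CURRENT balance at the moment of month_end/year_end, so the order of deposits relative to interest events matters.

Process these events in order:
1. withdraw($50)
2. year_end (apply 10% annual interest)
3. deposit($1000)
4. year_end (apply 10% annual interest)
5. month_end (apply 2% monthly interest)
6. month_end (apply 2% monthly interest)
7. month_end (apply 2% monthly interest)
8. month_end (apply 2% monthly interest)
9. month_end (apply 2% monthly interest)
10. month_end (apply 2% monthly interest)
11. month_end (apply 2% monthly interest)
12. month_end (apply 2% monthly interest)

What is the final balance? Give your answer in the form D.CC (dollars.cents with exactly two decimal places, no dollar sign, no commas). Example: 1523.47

Answer: 1288.79

Derivation:
After 1 (withdraw($50)): balance=$0.00 total_interest=$0.00
After 2 (year_end (apply 10% annual interest)): balance=$0.00 total_interest=$0.00
After 3 (deposit($1000)): balance=$1000.00 total_interest=$0.00
After 4 (year_end (apply 10% annual interest)): balance=$1100.00 total_interest=$100.00
After 5 (month_end (apply 2% monthly interest)): balance=$1122.00 total_interest=$122.00
After 6 (month_end (apply 2% monthly interest)): balance=$1144.44 total_interest=$144.44
After 7 (month_end (apply 2% monthly interest)): balance=$1167.32 total_interest=$167.32
After 8 (month_end (apply 2% monthly interest)): balance=$1190.66 total_interest=$190.66
After 9 (month_end (apply 2% monthly interest)): balance=$1214.47 total_interest=$214.47
After 10 (month_end (apply 2% monthly interest)): balance=$1238.75 total_interest=$238.75
After 11 (month_end (apply 2% monthly interest)): balance=$1263.52 total_interest=$263.52
After 12 (month_end (apply 2% monthly interest)): balance=$1288.79 total_interest=$288.79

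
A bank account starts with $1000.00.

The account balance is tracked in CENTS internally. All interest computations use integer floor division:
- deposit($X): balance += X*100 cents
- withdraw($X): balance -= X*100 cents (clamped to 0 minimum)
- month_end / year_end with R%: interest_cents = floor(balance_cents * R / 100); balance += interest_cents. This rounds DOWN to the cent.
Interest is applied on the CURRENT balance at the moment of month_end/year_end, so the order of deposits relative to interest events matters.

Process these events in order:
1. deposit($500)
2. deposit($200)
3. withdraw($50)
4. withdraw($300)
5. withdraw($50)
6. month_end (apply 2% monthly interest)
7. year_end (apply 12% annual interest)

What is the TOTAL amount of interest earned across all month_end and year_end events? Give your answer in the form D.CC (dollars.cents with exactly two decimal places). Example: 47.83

After 1 (deposit($500)): balance=$1500.00 total_interest=$0.00
After 2 (deposit($200)): balance=$1700.00 total_interest=$0.00
After 3 (withdraw($50)): balance=$1650.00 total_interest=$0.00
After 4 (withdraw($300)): balance=$1350.00 total_interest=$0.00
After 5 (withdraw($50)): balance=$1300.00 total_interest=$0.00
After 6 (month_end (apply 2% monthly interest)): balance=$1326.00 total_interest=$26.00
After 7 (year_end (apply 12% annual interest)): balance=$1485.12 total_interest=$185.12

Answer: 185.12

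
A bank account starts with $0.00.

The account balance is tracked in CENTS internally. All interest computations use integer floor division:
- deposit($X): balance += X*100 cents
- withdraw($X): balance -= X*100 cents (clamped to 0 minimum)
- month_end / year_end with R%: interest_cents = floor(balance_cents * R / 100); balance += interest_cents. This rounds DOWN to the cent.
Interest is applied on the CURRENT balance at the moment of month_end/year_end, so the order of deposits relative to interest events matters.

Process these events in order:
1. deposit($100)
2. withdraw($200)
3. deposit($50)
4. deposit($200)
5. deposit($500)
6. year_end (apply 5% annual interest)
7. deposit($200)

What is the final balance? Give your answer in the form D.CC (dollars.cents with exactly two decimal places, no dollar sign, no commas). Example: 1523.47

Answer: 987.50

Derivation:
After 1 (deposit($100)): balance=$100.00 total_interest=$0.00
After 2 (withdraw($200)): balance=$0.00 total_interest=$0.00
After 3 (deposit($50)): balance=$50.00 total_interest=$0.00
After 4 (deposit($200)): balance=$250.00 total_interest=$0.00
After 5 (deposit($500)): balance=$750.00 total_interest=$0.00
After 6 (year_end (apply 5% annual interest)): balance=$787.50 total_interest=$37.50
After 7 (deposit($200)): balance=$987.50 total_interest=$37.50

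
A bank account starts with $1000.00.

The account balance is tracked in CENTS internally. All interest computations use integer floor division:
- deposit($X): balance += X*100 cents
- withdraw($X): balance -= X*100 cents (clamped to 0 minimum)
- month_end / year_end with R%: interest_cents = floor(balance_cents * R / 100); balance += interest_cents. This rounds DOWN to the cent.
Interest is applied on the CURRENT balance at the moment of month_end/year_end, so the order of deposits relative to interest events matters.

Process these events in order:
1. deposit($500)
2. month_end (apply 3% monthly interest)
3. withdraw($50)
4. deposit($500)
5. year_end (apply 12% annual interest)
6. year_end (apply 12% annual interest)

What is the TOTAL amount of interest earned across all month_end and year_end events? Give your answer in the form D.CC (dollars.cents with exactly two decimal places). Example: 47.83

Answer: 552.52

Derivation:
After 1 (deposit($500)): balance=$1500.00 total_interest=$0.00
After 2 (month_end (apply 3% monthly interest)): balance=$1545.00 total_interest=$45.00
After 3 (withdraw($50)): balance=$1495.00 total_interest=$45.00
After 4 (deposit($500)): balance=$1995.00 total_interest=$45.00
After 5 (year_end (apply 12% annual interest)): balance=$2234.40 total_interest=$284.40
After 6 (year_end (apply 12% annual interest)): balance=$2502.52 total_interest=$552.52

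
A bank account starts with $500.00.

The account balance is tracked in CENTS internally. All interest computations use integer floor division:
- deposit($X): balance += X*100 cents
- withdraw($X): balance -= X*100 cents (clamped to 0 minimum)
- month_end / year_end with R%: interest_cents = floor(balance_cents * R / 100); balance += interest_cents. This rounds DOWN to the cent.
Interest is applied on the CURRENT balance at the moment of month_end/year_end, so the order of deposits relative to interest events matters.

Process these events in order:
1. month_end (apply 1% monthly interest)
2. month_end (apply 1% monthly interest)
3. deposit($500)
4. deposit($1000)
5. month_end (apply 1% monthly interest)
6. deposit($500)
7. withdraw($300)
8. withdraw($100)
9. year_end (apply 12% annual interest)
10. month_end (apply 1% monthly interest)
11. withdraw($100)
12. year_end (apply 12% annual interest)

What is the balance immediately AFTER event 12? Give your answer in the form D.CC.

Answer: 2586.76

Derivation:
After 1 (month_end (apply 1% monthly interest)): balance=$505.00 total_interest=$5.00
After 2 (month_end (apply 1% monthly interest)): balance=$510.05 total_interest=$10.05
After 3 (deposit($500)): balance=$1010.05 total_interest=$10.05
After 4 (deposit($1000)): balance=$2010.05 total_interest=$10.05
After 5 (month_end (apply 1% monthly interest)): balance=$2030.15 total_interest=$30.15
After 6 (deposit($500)): balance=$2530.15 total_interest=$30.15
After 7 (withdraw($300)): balance=$2230.15 total_interest=$30.15
After 8 (withdraw($100)): balance=$2130.15 total_interest=$30.15
After 9 (year_end (apply 12% annual interest)): balance=$2385.76 total_interest=$285.76
After 10 (month_end (apply 1% monthly interest)): balance=$2409.61 total_interest=$309.61
After 11 (withdraw($100)): balance=$2309.61 total_interest=$309.61
After 12 (year_end (apply 12% annual interest)): balance=$2586.76 total_interest=$586.76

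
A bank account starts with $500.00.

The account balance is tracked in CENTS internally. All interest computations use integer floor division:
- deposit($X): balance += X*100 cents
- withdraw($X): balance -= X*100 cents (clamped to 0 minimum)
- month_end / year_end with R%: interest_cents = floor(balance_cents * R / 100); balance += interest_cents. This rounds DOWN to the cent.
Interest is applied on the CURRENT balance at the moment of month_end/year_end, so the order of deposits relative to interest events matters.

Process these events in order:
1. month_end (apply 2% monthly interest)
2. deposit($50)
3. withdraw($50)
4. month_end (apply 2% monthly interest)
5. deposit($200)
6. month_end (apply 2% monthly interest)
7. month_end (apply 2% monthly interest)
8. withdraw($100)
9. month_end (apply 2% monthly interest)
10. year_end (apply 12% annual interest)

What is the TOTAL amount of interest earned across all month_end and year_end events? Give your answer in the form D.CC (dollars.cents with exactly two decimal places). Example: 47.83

After 1 (month_end (apply 2% monthly interest)): balance=$510.00 total_interest=$10.00
After 2 (deposit($50)): balance=$560.00 total_interest=$10.00
After 3 (withdraw($50)): balance=$510.00 total_interest=$10.00
After 4 (month_end (apply 2% monthly interest)): balance=$520.20 total_interest=$20.20
After 5 (deposit($200)): balance=$720.20 total_interest=$20.20
After 6 (month_end (apply 2% monthly interest)): balance=$734.60 total_interest=$34.60
After 7 (month_end (apply 2% monthly interest)): balance=$749.29 total_interest=$49.29
After 8 (withdraw($100)): balance=$649.29 total_interest=$49.29
After 9 (month_end (apply 2% monthly interest)): balance=$662.27 total_interest=$62.27
After 10 (year_end (apply 12% annual interest)): balance=$741.74 total_interest=$141.74

Answer: 141.74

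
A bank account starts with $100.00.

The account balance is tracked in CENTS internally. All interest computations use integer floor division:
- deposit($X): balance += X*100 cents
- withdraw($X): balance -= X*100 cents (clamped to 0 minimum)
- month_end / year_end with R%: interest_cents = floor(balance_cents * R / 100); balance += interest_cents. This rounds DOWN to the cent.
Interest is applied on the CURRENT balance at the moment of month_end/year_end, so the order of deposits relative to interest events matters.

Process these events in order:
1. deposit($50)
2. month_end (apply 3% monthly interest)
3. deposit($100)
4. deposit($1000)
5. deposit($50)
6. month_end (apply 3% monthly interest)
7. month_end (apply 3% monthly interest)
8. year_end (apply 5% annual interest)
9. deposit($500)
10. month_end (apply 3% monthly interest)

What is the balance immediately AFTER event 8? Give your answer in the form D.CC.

Answer: 1453.12

Derivation:
After 1 (deposit($50)): balance=$150.00 total_interest=$0.00
After 2 (month_end (apply 3% monthly interest)): balance=$154.50 total_interest=$4.50
After 3 (deposit($100)): balance=$254.50 total_interest=$4.50
After 4 (deposit($1000)): balance=$1254.50 total_interest=$4.50
After 5 (deposit($50)): balance=$1304.50 total_interest=$4.50
After 6 (month_end (apply 3% monthly interest)): balance=$1343.63 total_interest=$43.63
After 7 (month_end (apply 3% monthly interest)): balance=$1383.93 total_interest=$83.93
After 8 (year_end (apply 5% annual interest)): balance=$1453.12 total_interest=$153.12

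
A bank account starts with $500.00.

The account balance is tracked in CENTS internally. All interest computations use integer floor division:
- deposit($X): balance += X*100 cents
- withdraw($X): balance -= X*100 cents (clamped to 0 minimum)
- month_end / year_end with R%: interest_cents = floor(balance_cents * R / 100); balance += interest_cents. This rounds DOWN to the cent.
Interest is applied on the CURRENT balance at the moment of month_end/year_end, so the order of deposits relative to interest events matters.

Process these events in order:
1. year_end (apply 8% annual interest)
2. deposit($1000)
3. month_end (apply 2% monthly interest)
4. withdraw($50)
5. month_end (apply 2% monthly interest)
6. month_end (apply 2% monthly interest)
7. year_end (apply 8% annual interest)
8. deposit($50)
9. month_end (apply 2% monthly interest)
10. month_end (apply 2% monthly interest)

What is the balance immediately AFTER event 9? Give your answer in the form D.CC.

After 1 (year_end (apply 8% annual interest)): balance=$540.00 total_interest=$40.00
After 2 (deposit($1000)): balance=$1540.00 total_interest=$40.00
After 3 (month_end (apply 2% monthly interest)): balance=$1570.80 total_interest=$70.80
After 4 (withdraw($50)): balance=$1520.80 total_interest=$70.80
After 5 (month_end (apply 2% monthly interest)): balance=$1551.21 total_interest=$101.21
After 6 (month_end (apply 2% monthly interest)): balance=$1582.23 total_interest=$132.23
After 7 (year_end (apply 8% annual interest)): balance=$1708.80 total_interest=$258.80
After 8 (deposit($50)): balance=$1758.80 total_interest=$258.80
After 9 (month_end (apply 2% monthly interest)): balance=$1793.97 total_interest=$293.97

Answer: 1793.97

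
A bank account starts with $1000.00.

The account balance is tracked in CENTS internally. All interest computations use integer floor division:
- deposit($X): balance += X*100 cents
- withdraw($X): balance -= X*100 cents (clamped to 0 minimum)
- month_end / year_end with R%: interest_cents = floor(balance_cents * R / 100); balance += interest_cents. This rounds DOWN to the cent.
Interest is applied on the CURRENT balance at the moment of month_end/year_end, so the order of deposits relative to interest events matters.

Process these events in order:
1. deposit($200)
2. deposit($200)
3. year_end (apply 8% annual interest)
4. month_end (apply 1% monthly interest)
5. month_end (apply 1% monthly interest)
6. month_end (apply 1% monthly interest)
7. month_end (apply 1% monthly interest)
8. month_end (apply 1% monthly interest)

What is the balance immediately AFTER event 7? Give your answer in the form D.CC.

Answer: 1573.38

Derivation:
After 1 (deposit($200)): balance=$1200.00 total_interest=$0.00
After 2 (deposit($200)): balance=$1400.00 total_interest=$0.00
After 3 (year_end (apply 8% annual interest)): balance=$1512.00 total_interest=$112.00
After 4 (month_end (apply 1% monthly interest)): balance=$1527.12 total_interest=$127.12
After 5 (month_end (apply 1% monthly interest)): balance=$1542.39 total_interest=$142.39
After 6 (month_end (apply 1% monthly interest)): balance=$1557.81 total_interest=$157.81
After 7 (month_end (apply 1% monthly interest)): balance=$1573.38 total_interest=$173.38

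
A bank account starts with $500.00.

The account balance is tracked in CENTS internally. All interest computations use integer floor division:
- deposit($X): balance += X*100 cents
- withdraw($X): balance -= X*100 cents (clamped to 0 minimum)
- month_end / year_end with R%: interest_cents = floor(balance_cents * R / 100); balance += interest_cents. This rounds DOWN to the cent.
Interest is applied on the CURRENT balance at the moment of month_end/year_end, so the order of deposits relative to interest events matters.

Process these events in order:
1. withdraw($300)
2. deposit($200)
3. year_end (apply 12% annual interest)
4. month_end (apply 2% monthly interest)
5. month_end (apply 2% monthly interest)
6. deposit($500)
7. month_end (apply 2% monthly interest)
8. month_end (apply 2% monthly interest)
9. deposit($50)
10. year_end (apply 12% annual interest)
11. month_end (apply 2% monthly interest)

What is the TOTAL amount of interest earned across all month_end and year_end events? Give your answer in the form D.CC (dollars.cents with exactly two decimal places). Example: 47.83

After 1 (withdraw($300)): balance=$200.00 total_interest=$0.00
After 2 (deposit($200)): balance=$400.00 total_interest=$0.00
After 3 (year_end (apply 12% annual interest)): balance=$448.00 total_interest=$48.00
After 4 (month_end (apply 2% monthly interest)): balance=$456.96 total_interest=$56.96
After 5 (month_end (apply 2% monthly interest)): balance=$466.09 total_interest=$66.09
After 6 (deposit($500)): balance=$966.09 total_interest=$66.09
After 7 (month_end (apply 2% monthly interest)): balance=$985.41 total_interest=$85.41
After 8 (month_end (apply 2% monthly interest)): balance=$1005.11 total_interest=$105.11
After 9 (deposit($50)): balance=$1055.11 total_interest=$105.11
After 10 (year_end (apply 12% annual interest)): balance=$1181.72 total_interest=$231.72
After 11 (month_end (apply 2% monthly interest)): balance=$1205.35 total_interest=$255.35

Answer: 255.35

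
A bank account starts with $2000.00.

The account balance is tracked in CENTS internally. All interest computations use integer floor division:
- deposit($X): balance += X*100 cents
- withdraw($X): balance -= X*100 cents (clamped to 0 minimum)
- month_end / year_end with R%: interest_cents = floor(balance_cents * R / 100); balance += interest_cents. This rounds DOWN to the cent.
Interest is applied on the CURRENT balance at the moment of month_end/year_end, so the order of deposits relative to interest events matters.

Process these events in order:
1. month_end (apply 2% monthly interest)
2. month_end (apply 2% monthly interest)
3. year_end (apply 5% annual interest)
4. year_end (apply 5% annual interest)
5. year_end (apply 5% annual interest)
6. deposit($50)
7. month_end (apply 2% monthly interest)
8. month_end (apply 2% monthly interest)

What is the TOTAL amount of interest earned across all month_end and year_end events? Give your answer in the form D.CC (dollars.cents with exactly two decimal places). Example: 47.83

Answer: 508.10

Derivation:
After 1 (month_end (apply 2% monthly interest)): balance=$2040.00 total_interest=$40.00
After 2 (month_end (apply 2% monthly interest)): balance=$2080.80 total_interest=$80.80
After 3 (year_end (apply 5% annual interest)): balance=$2184.84 total_interest=$184.84
After 4 (year_end (apply 5% annual interest)): balance=$2294.08 total_interest=$294.08
After 5 (year_end (apply 5% annual interest)): balance=$2408.78 total_interest=$408.78
After 6 (deposit($50)): balance=$2458.78 total_interest=$408.78
After 7 (month_end (apply 2% monthly interest)): balance=$2507.95 total_interest=$457.95
After 8 (month_end (apply 2% monthly interest)): balance=$2558.10 total_interest=$508.10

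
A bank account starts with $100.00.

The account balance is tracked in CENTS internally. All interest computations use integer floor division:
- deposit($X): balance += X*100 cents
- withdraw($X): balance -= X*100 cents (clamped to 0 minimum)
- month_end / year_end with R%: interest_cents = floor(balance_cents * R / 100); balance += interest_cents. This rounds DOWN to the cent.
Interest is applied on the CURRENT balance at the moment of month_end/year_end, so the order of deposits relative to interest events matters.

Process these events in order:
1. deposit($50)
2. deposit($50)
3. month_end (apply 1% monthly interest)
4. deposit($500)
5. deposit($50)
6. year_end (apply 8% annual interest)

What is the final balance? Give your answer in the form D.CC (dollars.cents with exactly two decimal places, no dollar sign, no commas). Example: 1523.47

After 1 (deposit($50)): balance=$150.00 total_interest=$0.00
After 2 (deposit($50)): balance=$200.00 total_interest=$0.00
After 3 (month_end (apply 1% monthly interest)): balance=$202.00 total_interest=$2.00
After 4 (deposit($500)): balance=$702.00 total_interest=$2.00
After 5 (deposit($50)): balance=$752.00 total_interest=$2.00
After 6 (year_end (apply 8% annual interest)): balance=$812.16 total_interest=$62.16

Answer: 812.16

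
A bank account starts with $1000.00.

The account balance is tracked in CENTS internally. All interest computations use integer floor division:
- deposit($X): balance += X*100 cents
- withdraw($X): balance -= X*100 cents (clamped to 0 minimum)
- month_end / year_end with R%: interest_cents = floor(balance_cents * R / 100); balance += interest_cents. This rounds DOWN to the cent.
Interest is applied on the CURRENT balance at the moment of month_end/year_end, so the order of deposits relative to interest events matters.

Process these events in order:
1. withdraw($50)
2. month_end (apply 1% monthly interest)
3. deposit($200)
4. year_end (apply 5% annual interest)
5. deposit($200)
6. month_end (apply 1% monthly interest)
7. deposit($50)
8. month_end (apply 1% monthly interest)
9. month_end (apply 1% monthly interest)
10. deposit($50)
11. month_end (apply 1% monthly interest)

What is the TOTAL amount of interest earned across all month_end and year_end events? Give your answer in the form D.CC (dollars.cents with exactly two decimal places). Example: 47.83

Answer: 127.02

Derivation:
After 1 (withdraw($50)): balance=$950.00 total_interest=$0.00
After 2 (month_end (apply 1% monthly interest)): balance=$959.50 total_interest=$9.50
After 3 (deposit($200)): balance=$1159.50 total_interest=$9.50
After 4 (year_end (apply 5% annual interest)): balance=$1217.47 total_interest=$67.47
After 5 (deposit($200)): balance=$1417.47 total_interest=$67.47
After 6 (month_end (apply 1% monthly interest)): balance=$1431.64 total_interest=$81.64
After 7 (deposit($50)): balance=$1481.64 total_interest=$81.64
After 8 (month_end (apply 1% monthly interest)): balance=$1496.45 total_interest=$96.45
After 9 (month_end (apply 1% monthly interest)): balance=$1511.41 total_interest=$111.41
After 10 (deposit($50)): balance=$1561.41 total_interest=$111.41
After 11 (month_end (apply 1% monthly interest)): balance=$1577.02 total_interest=$127.02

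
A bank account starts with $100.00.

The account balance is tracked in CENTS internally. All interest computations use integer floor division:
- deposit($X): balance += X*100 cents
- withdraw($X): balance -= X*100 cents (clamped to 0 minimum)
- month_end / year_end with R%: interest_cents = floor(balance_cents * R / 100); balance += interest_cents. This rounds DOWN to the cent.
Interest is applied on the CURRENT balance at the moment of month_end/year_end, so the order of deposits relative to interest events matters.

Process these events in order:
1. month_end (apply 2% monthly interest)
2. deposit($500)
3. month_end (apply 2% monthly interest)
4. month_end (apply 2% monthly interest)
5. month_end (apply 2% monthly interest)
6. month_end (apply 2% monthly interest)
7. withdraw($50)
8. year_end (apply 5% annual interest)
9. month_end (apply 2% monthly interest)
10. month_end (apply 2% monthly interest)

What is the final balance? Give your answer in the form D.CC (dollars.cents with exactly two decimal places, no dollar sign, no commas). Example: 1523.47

Answer: 657.20

Derivation:
After 1 (month_end (apply 2% monthly interest)): balance=$102.00 total_interest=$2.00
After 2 (deposit($500)): balance=$602.00 total_interest=$2.00
After 3 (month_end (apply 2% monthly interest)): balance=$614.04 total_interest=$14.04
After 4 (month_end (apply 2% monthly interest)): balance=$626.32 total_interest=$26.32
After 5 (month_end (apply 2% monthly interest)): balance=$638.84 total_interest=$38.84
After 6 (month_end (apply 2% monthly interest)): balance=$651.61 total_interest=$51.61
After 7 (withdraw($50)): balance=$601.61 total_interest=$51.61
After 8 (year_end (apply 5% annual interest)): balance=$631.69 total_interest=$81.69
After 9 (month_end (apply 2% monthly interest)): balance=$644.32 total_interest=$94.32
After 10 (month_end (apply 2% monthly interest)): balance=$657.20 total_interest=$107.20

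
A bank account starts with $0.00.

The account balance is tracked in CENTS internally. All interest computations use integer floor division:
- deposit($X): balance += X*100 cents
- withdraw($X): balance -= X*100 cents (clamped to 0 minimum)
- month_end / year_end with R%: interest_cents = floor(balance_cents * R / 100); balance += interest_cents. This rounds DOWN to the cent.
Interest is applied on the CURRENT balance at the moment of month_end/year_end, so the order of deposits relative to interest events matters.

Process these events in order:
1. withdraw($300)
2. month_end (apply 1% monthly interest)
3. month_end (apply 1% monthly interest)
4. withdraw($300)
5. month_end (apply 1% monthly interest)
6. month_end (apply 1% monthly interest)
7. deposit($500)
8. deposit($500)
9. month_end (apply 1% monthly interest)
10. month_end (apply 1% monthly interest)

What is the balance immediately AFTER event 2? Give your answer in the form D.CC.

Answer: 0.00

Derivation:
After 1 (withdraw($300)): balance=$0.00 total_interest=$0.00
After 2 (month_end (apply 1% monthly interest)): balance=$0.00 total_interest=$0.00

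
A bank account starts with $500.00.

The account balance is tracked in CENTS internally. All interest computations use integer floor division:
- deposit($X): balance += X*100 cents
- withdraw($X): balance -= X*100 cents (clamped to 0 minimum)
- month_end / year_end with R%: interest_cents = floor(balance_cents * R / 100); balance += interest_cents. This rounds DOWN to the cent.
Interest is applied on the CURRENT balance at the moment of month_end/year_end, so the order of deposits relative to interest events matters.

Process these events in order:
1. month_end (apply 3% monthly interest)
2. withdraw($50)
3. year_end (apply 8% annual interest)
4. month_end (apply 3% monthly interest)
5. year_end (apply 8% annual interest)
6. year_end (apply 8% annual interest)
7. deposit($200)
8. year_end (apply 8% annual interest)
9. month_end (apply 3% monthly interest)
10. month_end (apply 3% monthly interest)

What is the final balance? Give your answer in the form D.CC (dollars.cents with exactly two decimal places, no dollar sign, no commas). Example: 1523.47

Answer: 920.41

Derivation:
After 1 (month_end (apply 3% monthly interest)): balance=$515.00 total_interest=$15.00
After 2 (withdraw($50)): balance=$465.00 total_interest=$15.00
After 3 (year_end (apply 8% annual interest)): balance=$502.20 total_interest=$52.20
After 4 (month_end (apply 3% monthly interest)): balance=$517.26 total_interest=$67.26
After 5 (year_end (apply 8% annual interest)): balance=$558.64 total_interest=$108.64
After 6 (year_end (apply 8% annual interest)): balance=$603.33 total_interest=$153.33
After 7 (deposit($200)): balance=$803.33 total_interest=$153.33
After 8 (year_end (apply 8% annual interest)): balance=$867.59 total_interest=$217.59
After 9 (month_end (apply 3% monthly interest)): balance=$893.61 total_interest=$243.61
After 10 (month_end (apply 3% monthly interest)): balance=$920.41 total_interest=$270.41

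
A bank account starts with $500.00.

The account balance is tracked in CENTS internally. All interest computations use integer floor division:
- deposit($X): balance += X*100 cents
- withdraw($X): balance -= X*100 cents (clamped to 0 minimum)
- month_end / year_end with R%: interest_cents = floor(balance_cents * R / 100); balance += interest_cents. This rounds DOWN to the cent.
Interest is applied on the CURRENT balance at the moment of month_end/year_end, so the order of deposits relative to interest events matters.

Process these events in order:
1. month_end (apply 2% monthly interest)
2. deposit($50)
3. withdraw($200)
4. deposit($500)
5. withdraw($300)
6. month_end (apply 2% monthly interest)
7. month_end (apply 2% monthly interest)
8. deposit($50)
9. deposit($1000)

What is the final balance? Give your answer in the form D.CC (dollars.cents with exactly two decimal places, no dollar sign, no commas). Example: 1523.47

Answer: 1632.62

Derivation:
After 1 (month_end (apply 2% monthly interest)): balance=$510.00 total_interest=$10.00
After 2 (deposit($50)): balance=$560.00 total_interest=$10.00
After 3 (withdraw($200)): balance=$360.00 total_interest=$10.00
After 4 (deposit($500)): balance=$860.00 total_interest=$10.00
After 5 (withdraw($300)): balance=$560.00 total_interest=$10.00
After 6 (month_end (apply 2% monthly interest)): balance=$571.20 total_interest=$21.20
After 7 (month_end (apply 2% monthly interest)): balance=$582.62 total_interest=$32.62
After 8 (deposit($50)): balance=$632.62 total_interest=$32.62
After 9 (deposit($1000)): balance=$1632.62 total_interest=$32.62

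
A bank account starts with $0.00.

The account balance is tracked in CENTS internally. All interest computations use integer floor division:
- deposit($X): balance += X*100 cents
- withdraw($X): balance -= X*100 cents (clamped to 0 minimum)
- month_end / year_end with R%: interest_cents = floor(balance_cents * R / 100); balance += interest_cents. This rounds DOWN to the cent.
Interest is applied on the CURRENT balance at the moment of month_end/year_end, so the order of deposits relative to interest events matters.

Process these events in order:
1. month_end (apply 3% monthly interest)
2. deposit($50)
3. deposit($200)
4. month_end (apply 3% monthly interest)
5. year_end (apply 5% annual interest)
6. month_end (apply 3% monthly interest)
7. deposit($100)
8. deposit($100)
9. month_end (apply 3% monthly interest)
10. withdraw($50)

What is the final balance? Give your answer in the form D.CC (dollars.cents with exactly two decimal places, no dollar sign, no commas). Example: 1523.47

Answer: 442.83

Derivation:
After 1 (month_end (apply 3% monthly interest)): balance=$0.00 total_interest=$0.00
After 2 (deposit($50)): balance=$50.00 total_interest=$0.00
After 3 (deposit($200)): balance=$250.00 total_interest=$0.00
After 4 (month_end (apply 3% monthly interest)): balance=$257.50 total_interest=$7.50
After 5 (year_end (apply 5% annual interest)): balance=$270.37 total_interest=$20.37
After 6 (month_end (apply 3% monthly interest)): balance=$278.48 total_interest=$28.48
After 7 (deposit($100)): balance=$378.48 total_interest=$28.48
After 8 (deposit($100)): balance=$478.48 total_interest=$28.48
After 9 (month_end (apply 3% monthly interest)): balance=$492.83 total_interest=$42.83
After 10 (withdraw($50)): balance=$442.83 total_interest=$42.83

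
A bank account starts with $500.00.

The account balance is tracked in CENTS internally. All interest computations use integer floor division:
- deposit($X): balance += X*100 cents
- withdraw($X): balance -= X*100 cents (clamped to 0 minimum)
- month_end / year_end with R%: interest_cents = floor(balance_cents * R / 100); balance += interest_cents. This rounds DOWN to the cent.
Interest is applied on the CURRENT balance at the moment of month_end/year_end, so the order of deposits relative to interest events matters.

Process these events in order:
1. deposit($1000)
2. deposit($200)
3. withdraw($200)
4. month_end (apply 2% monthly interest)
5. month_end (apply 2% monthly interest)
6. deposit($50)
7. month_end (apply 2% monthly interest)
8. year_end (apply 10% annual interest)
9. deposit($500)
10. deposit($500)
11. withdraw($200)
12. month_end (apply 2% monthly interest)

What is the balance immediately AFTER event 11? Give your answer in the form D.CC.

After 1 (deposit($1000)): balance=$1500.00 total_interest=$0.00
After 2 (deposit($200)): balance=$1700.00 total_interest=$0.00
After 3 (withdraw($200)): balance=$1500.00 total_interest=$0.00
After 4 (month_end (apply 2% monthly interest)): balance=$1530.00 total_interest=$30.00
After 5 (month_end (apply 2% monthly interest)): balance=$1560.60 total_interest=$60.60
After 6 (deposit($50)): balance=$1610.60 total_interest=$60.60
After 7 (month_end (apply 2% monthly interest)): balance=$1642.81 total_interest=$92.81
After 8 (year_end (apply 10% annual interest)): balance=$1807.09 total_interest=$257.09
After 9 (deposit($500)): balance=$2307.09 total_interest=$257.09
After 10 (deposit($500)): balance=$2807.09 total_interest=$257.09
After 11 (withdraw($200)): balance=$2607.09 total_interest=$257.09

Answer: 2607.09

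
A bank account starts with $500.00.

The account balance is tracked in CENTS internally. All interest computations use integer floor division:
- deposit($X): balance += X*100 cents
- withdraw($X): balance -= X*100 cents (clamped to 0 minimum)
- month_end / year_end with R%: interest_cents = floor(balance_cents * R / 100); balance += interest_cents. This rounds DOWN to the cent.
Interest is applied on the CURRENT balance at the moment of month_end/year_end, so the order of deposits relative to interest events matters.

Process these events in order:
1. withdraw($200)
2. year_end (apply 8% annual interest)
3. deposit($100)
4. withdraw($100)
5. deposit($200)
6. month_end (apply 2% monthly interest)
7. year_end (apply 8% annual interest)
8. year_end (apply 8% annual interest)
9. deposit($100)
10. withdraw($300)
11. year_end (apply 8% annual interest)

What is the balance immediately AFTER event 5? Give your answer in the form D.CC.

Answer: 524.00

Derivation:
After 1 (withdraw($200)): balance=$300.00 total_interest=$0.00
After 2 (year_end (apply 8% annual interest)): balance=$324.00 total_interest=$24.00
After 3 (deposit($100)): balance=$424.00 total_interest=$24.00
After 4 (withdraw($100)): balance=$324.00 total_interest=$24.00
After 5 (deposit($200)): balance=$524.00 total_interest=$24.00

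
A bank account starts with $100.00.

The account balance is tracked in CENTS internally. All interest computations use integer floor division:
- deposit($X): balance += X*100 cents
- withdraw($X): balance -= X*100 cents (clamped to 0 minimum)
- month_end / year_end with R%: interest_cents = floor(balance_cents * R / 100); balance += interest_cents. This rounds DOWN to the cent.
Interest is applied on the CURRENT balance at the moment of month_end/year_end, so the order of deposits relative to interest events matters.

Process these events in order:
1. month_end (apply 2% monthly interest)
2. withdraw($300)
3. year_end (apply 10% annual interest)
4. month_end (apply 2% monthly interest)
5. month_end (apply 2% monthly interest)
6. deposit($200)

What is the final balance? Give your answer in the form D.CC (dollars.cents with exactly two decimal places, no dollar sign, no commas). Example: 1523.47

Answer: 200.00

Derivation:
After 1 (month_end (apply 2% monthly interest)): balance=$102.00 total_interest=$2.00
After 2 (withdraw($300)): balance=$0.00 total_interest=$2.00
After 3 (year_end (apply 10% annual interest)): balance=$0.00 total_interest=$2.00
After 4 (month_end (apply 2% monthly interest)): balance=$0.00 total_interest=$2.00
After 5 (month_end (apply 2% monthly interest)): balance=$0.00 total_interest=$2.00
After 6 (deposit($200)): balance=$200.00 total_interest=$2.00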